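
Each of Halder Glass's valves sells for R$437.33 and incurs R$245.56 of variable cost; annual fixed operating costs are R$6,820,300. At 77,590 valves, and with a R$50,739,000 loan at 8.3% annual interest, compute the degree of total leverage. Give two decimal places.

Contribution at this volume is 77,590 × R$191.77 = R$14,879,434.30.
Operating income = contribution − fixed costs = R$14,879,434.30 − R$6,820,300 = R$8,059,134.30. Interest = R$4,211,337.00, so EBIT − I = R$3,847,797.30.
DCL = contribution ÷ (EBIT − I) = R$14,879,434.30 ÷ R$3,847,797.30 = 3.8670.

3.87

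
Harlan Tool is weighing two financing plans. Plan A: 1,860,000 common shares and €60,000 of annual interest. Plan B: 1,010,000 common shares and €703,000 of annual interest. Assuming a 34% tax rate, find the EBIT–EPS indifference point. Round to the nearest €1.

€1,467,035

Set EPS_A = EPS_B: (EBIT − €60,000)(1 − 0.34) ÷ 1,860,000 = (EBIT − €703,000)(1 − 0.34) ÷ 1,010,000.
The (1 − t) factor cancels: (EBIT − 60,000) × 1,010,000 = (EBIT − 703,000) × 1,860,000.
EBIT × (1,860,000 − 1,010,000) = 703,000 × 1,860,000 − 60,000 × 1,010,000 = 1,246,980,000,000, so EBIT = 1,246,980,000,000 ÷ 850,000 = 1,467,035.29.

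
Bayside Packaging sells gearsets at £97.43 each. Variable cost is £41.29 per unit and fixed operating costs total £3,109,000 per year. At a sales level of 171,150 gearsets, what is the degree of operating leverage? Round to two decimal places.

1.48

Contribution at this volume is 171,150 × £56.14 = £9,608,361.00.
Subtracting fixed costs: EBIT = £9,608,361.00 − £3,109,000 = £6,499,361.00.
So DOL = total CM / EBIT = £9,608,361.00 / £6,499,361.00 = 1.4784.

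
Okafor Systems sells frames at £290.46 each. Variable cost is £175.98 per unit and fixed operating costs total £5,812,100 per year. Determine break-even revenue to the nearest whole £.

CM per unit = £290.46 − £175.98 = £114.48; CM ratio = £114.48 / £290.46 = 0.3941.
Break-even revenue = fixed costs × price ÷ CM = £5,812,100 × £290.46 ÷ £114.48 = £14,746,528.

£14,746,528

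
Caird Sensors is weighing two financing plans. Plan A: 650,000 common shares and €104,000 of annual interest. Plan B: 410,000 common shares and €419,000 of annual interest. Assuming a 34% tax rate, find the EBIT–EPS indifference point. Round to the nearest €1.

Set EPS_A = EPS_B: (EBIT − €104,000)(1 − 0.34) ÷ 650,000 = (EBIT − €419,000)(1 − 0.34) ÷ 410,000.
Cancelling (1 − t) and cross-multiplying: 410,000·(EBIT − 104,000) = 650,000·(EBIT − 419,000).
EBIT × (650,000 − 410,000) = 419,000 × 650,000 − 104,000 × 410,000 = 229,710,000,000, so EBIT = 229,710,000,000 ÷ 240,000 = 957,125.00.

€957,125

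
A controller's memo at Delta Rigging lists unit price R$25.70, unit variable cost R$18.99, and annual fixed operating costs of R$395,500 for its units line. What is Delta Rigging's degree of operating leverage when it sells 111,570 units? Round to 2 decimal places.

Contribution at this volume is 111,570 × R$6.71 = R$748,634.70.
Operating income = contribution − fixed costs = R$748,634.70 − R$395,500 = R$353,134.70.
So DOL = total CM / EBIT = R$748,634.70 / R$353,134.70 = 2.1200.

2.12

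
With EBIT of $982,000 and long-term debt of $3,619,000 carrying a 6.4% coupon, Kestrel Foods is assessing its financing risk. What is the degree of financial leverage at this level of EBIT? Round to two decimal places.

Interest = $231,616.00.
DFL = EBIT ÷ (EBIT − I) = $982,000 ÷ ($982,000 − $231,616.00) = $982,000 ÷ $750,384.00 = 1.3087.

1.31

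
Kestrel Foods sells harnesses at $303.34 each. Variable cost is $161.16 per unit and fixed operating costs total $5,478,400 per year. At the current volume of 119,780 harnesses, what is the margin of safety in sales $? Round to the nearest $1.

$24,645,938

Contribution margin per unit = $303.34 − $161.16 = $142.18. Break-even units = $5,478,400 ÷ $142.18 = 38,531.44; break-even revenue = 38,531.44 × $303.34 = $11,688,126.71.
Current sales = 119,780 × $303.34 = $36,334,065.20.
Margin of safety = $36,334,065.20 − $11,688,126.71 = $24,645,938.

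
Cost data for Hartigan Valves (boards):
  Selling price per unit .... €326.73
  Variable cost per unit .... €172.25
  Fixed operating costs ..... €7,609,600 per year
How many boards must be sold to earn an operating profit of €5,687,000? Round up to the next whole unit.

86,074 boards

Contribution margin per unit = €326.73 − €172.25 = €154.48.
Units = (FC + target) / CM = (€7,609,600 + €5,687,000) / €154.48 = 86,073.28, so 86,074 boards.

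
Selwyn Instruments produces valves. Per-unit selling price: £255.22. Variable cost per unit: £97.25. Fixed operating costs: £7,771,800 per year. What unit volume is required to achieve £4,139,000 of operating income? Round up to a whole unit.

75,400 valves

Each unit contributes £255.22 − £97.25 = £157.97.
Units = (FC + target) / CM = (£7,771,800 + £4,139,000) / £157.97 = 75,399.13, so 75,400 valves.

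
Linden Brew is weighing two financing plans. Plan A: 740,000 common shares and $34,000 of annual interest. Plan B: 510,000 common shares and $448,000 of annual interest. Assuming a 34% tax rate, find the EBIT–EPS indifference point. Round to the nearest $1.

$1,366,000

Set EPS_A = EPS_B: (EBIT − $34,000)(1 − 0.34) ÷ 740,000 = (EBIT − $448,000)(1 − 0.34) ÷ 510,000.
Cancelling (1 − t) and cross-multiplying: 510,000·(EBIT − 34,000) = 740,000·(EBIT − 448,000).
EBIT × (740,000 − 510,000) = 448,000 × 740,000 − 34,000 × 510,000 = 314,180,000,000, so EBIT = 314,180,000,000 ÷ 230,000 = 1,366,000.00.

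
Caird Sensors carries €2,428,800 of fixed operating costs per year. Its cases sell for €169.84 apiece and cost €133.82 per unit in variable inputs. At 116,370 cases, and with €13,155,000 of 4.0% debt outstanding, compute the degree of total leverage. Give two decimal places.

At 116,370 units, contribution = 116,370 × €36.02 = €4,191,647.40.
Operating income = contribution − fixed costs = €4,191,647.40 − €2,428,800 = €1,762,847.40. Interest = €526,200.00, so EBIT − I = €1,236,647.40.
DCL = contribution ÷ (EBIT − I) = €4,191,647.40 ÷ €1,236,647.40 = 3.3895.

3.39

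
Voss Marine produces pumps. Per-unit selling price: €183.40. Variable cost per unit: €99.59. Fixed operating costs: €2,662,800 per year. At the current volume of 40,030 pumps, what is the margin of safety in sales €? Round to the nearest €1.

Unit CM = price − variable cost = €183.40 − €99.59 = €83.81. Break-even units = €2,662,800 ÷ €83.81 = 31,771.86; break-even revenue = 31,771.86 × €183.40 = €5,826,960.03.
Actual sales revenue = 40,030 × €183.40 = €7,341,502.00.
Margin of safety = €7,341,502.00 − €5,826,960.03 = €1,514,542.

€1,514,542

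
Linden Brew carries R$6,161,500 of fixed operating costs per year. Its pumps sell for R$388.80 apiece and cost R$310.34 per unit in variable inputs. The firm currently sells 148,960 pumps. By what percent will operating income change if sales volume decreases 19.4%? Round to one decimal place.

At 148,960 units, contribution = 148,960 × R$78.46 = R$11,687,401.60.
Operating income = contribution − fixed costs = R$11,687,401.60 − R$6,161,500 = R$5,525,901.60.
DOL = contribution ÷ EBIT = R$11,687,401.60 ÷ R$5,525,901.60 = 2.1150.
Operating income changes by 2.1150 × -19.4% = -41.0%.

-41.0%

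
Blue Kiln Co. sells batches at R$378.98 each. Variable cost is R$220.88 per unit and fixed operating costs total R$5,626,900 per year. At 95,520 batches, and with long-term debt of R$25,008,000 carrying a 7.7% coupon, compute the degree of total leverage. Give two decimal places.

2.00

Contribution at this volume is 95,520 × R$158.10 = R$15,101,712.00.
EBIT = R$15,101,712.00 − R$5,626,900 = R$9,474,812.00. Interest = R$1,925,616.00.
DOL = R$15,101,712.00 ÷ R$9,474,812.00 = 1.5939; DFL = R$9,474,812.00 ÷ R$7,549,196.00 = 1.2551.
Combined leverage = 1.5939 × 1.2551 = 2.0005.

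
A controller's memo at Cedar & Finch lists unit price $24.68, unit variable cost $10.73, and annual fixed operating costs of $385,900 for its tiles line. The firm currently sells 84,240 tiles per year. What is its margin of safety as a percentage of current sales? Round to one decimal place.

Contribution margin per unit = $24.68 − $10.73 = $13.95. Break-even units = $385,900 ÷ $13.95 = 27,663.08; break-even revenue = 27,663.08 × $24.68 = $682,724.87.
Current sales = 84,240 × $24.68 = $2,079,043.20.
Margin of safety = ($2,079,043.20 − $682,724.87) ÷ $2,079,043.20 = 67.2%.

67.2%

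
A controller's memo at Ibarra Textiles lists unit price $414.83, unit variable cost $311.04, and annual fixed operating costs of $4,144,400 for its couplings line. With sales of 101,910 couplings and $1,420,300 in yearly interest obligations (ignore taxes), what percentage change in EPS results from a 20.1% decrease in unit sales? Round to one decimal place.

Total contribution margin = 101,910 × $103.79 = $10,577,238.90.
Subtracting fixed costs: EBIT = $10,577,238.90 − $4,144,400 = $6,432,838.90.
After interest of $1,420,300.00, pre-tax earnings = $5,012,538.90.
Degree of combined leverage = contribution ÷ (EBIT − I) = $10,577,238.90 ÷ $5,012,538.90 = 2.1102.
EPS therefore changes by 2.1102 × (-20.1%) = -42.4%.

-42.4%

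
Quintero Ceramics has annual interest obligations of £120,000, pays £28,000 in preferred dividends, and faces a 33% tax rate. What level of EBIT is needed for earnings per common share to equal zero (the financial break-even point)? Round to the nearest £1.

£161,791

Preferred dividends are paid after tax, so their pre-tax equivalent is £28,000 ÷ (1 − 0.33) = £41,791.04.
EPS = 0 when EBIT covers interest plus the pre-tax preferred burden: £120,000 + £41,791.04 = £161,791.04.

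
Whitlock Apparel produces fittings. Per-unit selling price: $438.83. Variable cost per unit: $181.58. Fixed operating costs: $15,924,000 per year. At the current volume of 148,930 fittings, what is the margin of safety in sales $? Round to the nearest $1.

Contribution margin per unit = $438.83 − $181.58 = $257.25. Break-even units = $15,924,000 ÷ $257.25 = 61,900.87; break-even revenue = 61,900.87 × $438.83 = $27,163,960.82.
Current sales = 148,930 × $438.83 = $65,354,951.90.
Margin of safety = $65,354,951.90 − $27,163,960.82 = $38,190,991.

$38,190,991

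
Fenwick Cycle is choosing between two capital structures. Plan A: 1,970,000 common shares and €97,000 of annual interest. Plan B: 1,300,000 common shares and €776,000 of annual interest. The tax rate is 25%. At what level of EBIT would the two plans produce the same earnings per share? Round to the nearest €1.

Set EPS_A = EPS_B: (EBIT − €97,000)(1 − 0.25) ÷ 1,970,000 = (EBIT − €776,000)(1 − 0.25) ÷ 1,300,000.
Cancelling (1 − t) and cross-multiplying: 1,300,000·(EBIT − 97,000) = 1,970,000·(EBIT − 776,000).
Solving, EBIT = (776,000·1,970,000 − 97,000·1,300,000) / (1,970,000 − 1,300,000) = 1,402,620,000,000 / 670,000 = 2,093,462.69.

€2,093,463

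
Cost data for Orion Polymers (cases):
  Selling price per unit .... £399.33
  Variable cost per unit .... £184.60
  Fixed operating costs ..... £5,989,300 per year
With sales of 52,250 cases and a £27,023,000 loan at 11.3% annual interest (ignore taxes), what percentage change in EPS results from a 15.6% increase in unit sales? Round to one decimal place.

+80.4%

Total contribution margin = 52,250 × £214.73 = £11,219,642.50.
Subtracting fixed costs: EBIT = £11,219,642.50 − £5,989,300 = £5,230,342.50.
Interest = £3,053,599.00, so EBIT − I = £2,176,743.50.
DCL = total CM / (EBIT − I) = £11,219,642.50 / £2,176,743.50 = 5.1543.
%ΔEPS = DCL × %ΔSales = 5.1543 × +15.6% = +80.4%.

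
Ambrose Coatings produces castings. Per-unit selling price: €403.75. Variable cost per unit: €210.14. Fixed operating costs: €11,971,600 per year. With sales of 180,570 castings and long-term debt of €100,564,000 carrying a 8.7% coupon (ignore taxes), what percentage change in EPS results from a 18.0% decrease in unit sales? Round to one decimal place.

-44.2%

Contribution at this volume is 180,570 × €193.61 = €34,960,157.70.
Subtracting fixed costs: EBIT = €34,960,157.70 − €11,971,600 = €22,988,557.70.
Interest = €8,749,068.00, so EBIT − I = €14,239,489.70.
DCL = total CM / (EBIT − I) = €34,960,157.70 / €14,239,489.70 = 2.4552.
EPS therefore changes by 2.4552 × (-18.0%) = -44.2%.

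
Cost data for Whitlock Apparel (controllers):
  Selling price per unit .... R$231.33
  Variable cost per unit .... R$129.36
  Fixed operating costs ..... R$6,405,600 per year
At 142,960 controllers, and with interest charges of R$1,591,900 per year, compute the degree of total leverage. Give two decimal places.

Contribution at this volume is 142,960 × R$101.97 = R$14,577,631.20.
Operating income = contribution − fixed costs = R$14,577,631.20 − R$6,405,600 = R$8,172,031.20. Interest = R$1,591,900.00, so EBIT − I = R$6,580,131.20.
Degree of total leverage = total CM / (EBIT − interest) = R$14,577,631.20 / R$6,580,131.20 = 2.2154.

2.22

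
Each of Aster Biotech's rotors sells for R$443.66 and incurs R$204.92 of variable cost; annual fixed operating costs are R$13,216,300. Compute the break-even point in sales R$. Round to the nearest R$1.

R$24,560,374

CM per unit = R$443.66 − R$204.92 = R$238.74; CM ratio = R$238.74 / R$443.66 = 0.5381.
Break-even revenue = fixed costs × price ÷ CM = R$13,216,300 × R$443.66 ÷ R$238.74 = R$24,560,374.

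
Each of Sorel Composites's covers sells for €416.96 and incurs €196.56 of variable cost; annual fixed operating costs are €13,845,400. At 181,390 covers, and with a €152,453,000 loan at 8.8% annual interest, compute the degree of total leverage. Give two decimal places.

3.14

At 181,390 units, contribution = 181,390 × €220.40 = €39,978,356.00.
Subtracting fixed costs: EBIT = €39,978,356.00 − €13,845,400 = €26,132,956.00. Interest = €13,415,864.00.
DOL = €39,978,356.00 ÷ €26,132,956.00 = 1.5298; DFL = €26,132,956.00 ÷ €12,717,092.00 = 2.0549.
DCL = DOL × DFL = 1.5298 × 2.0549 = 3.1436.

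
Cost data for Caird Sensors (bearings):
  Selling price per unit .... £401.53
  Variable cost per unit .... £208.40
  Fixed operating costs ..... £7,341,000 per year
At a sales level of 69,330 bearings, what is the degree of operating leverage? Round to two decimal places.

2.21

At 69,330 units, contribution = 69,330 × £193.13 = £13,389,702.90.
Subtracting fixed costs: EBIT = £13,389,702.90 − £7,341,000 = £6,048,702.90.
DOL = contribution ÷ EBIT = £13,389,702.90 ÷ £6,048,702.90 = 2.2136.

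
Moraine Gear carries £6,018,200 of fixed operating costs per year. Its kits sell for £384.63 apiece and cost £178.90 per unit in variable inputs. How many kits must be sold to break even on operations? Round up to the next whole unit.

Unit CM = price − variable cost = £384.63 − £178.90 = £205.73.
Units to break even: £6,018,200 ÷ £205.73 = 29,252.90, rounded up to 29,253.

29,253 kits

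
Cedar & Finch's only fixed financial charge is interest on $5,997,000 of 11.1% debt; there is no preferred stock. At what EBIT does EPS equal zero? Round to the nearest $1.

Annual interest = 11.1% × $5,997,000 = $665,667.00.
Without preferred stock the financial break-even is simply EBIT = interest = $665,667.00.

$665,667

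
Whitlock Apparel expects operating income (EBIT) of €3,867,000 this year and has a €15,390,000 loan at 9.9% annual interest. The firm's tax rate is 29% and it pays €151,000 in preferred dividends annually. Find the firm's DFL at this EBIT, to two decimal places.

Interest = €1,523,610.00.
Preferred dividends grossed up pre-tax: €151,000 / (1 − 0.29) = €212,676.06.
DFL = EBIT ÷ [EBIT − I − D_p/(1−t)] = €3,867,000 ÷ [€3,867,000 − €1,523,610.00 − €212,676.06] = €3,867,000 ÷ €2,130,713.94 = 1.8149.

1.81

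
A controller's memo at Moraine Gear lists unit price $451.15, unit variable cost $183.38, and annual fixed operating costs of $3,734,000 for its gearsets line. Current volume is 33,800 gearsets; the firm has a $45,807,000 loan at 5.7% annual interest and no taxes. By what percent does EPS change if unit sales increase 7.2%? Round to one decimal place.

Contribution at this volume is 33,800 × $267.77 = $9,050,626.00.
Operating income = contribution − fixed costs = $9,050,626.00 − $3,734,000 = $5,316,626.00.
After interest of $2,610,999.00, pre-tax earnings = $2,705,627.00.
Degree of combined leverage = contribution ÷ (EBIT − I) = $9,050,626.00 ÷ $2,705,627.00 = 3.3451.
EPS therefore changes by 3.3451 × (+7.2%) = +24.1%.

+24.1%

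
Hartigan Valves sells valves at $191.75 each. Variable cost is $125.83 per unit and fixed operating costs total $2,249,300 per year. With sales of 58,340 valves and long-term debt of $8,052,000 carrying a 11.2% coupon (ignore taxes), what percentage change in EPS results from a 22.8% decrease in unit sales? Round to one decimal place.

At 58,340 units, contribution = 58,340 × $65.92 = $3,845,772.80.
Subtracting fixed costs: EBIT = $3,845,772.80 − $2,249,300 = $1,596,472.80.
After interest of $901,824.00, pre-tax earnings = $694,648.80.
DCL = total CM / (EBIT − I) = $3,845,772.80 / $694,648.80 = 5.5363.
EPS therefore changes by 5.5363 × (-22.8%) = -126.2%.

-126.2%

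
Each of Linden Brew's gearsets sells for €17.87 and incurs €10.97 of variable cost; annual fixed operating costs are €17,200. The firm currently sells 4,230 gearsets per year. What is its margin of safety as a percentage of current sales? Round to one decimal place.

Unit CM = price − variable cost = €17.87 − €10.97 = €6.90. Break-even units = €17,200 ÷ €6.90 = 2,492.75; break-even revenue = 2,492.75 × €17.87 = €44,545.51.
Current sales = 4,230 × €17.87 = €75,590.10.
Margin of safety = (€75,590.10 − €44,545.51) ÷ €75,590.10 = 41.1%.

41.1%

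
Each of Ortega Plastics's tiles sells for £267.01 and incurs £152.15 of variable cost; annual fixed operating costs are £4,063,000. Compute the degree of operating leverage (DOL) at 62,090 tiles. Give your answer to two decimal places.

2.32

Total contribution margin = 62,090 × £114.86 = £7,131,657.40.
Subtracting fixed costs: EBIT = £7,131,657.40 − £4,063,000 = £3,068,657.40.
Degree of operating leverage = £7,131,657.40 / £3,068,657.40 = 2.3240.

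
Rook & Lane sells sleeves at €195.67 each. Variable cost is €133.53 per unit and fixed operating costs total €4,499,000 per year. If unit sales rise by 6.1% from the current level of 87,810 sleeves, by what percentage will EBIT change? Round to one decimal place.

+34.8%

Total contribution margin = 87,810 × €62.14 = €5,456,513.40.
Subtracting fixed costs: EBIT = €5,456,513.40 − €4,499,000 = €957,513.40.
Degree of operating leverage = €5,456,513.40 / €957,513.40 = 5.6986.
Operating income changes by 5.6986 × +6.1% = +34.8%.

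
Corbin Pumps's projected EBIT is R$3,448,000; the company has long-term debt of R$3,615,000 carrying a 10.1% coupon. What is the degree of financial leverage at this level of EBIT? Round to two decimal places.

Annual interest charges come to R$365,115.00.
Degree of financial leverage = EBIT / (EBIT − interest) = R$3,448,000 / R$3,082,885.00 = 1.1184.

1.12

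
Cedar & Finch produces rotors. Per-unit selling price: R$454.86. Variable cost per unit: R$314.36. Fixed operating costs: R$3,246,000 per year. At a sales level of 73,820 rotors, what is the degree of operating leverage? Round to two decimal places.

1.46

Contribution at this volume is 73,820 × R$140.50 = R$10,371,710.00.
EBIT = R$10,371,710.00 − R$3,246,000 = R$7,125,710.00.
DOL = contribution ÷ EBIT = R$10,371,710.00 ÷ R$7,125,710.00 = 1.4555.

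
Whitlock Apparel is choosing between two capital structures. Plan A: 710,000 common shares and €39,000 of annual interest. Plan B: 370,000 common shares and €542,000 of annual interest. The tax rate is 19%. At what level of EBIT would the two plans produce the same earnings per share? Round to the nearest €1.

€1,089,382

At indifference, (EBIT − 39,000)(1 − t)/710,000 = (EBIT − 542,000)(1 − t)/370,000.
The (1 − t) factor cancels: (EBIT − 39,000) × 370,000 = (EBIT − 542,000) × 710,000.
EBIT × (710,000 − 370,000) = 542,000 × 710,000 − 39,000 × 370,000 = 370,390,000,000, so EBIT = 370,390,000,000 ÷ 340,000 = 1,089,382.35.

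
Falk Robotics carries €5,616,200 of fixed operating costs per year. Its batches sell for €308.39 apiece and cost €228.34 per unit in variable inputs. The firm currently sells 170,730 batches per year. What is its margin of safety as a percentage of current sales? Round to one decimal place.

58.9%

Each unit contributes €308.39 − €228.34 = €80.05. Break-even units = €5,616,200 ÷ €80.05 = 70,158.65; break-even revenue = 70,158.65 × €308.39 = €21,636,226.33.
Actual sales revenue = 170,730 × €308.39 = €52,651,424.70.
Margin of safety = (€52,651,424.70 − €21,636,226.33) ÷ €52,651,424.70 = 58.9%.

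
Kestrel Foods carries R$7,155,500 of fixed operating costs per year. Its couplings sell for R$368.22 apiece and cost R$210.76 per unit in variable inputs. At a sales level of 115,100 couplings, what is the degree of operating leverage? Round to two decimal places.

At 115,100 units, contribution = 115,100 × R$157.46 = R$18,123,646.00.
EBIT = R$18,123,646.00 − R$7,155,500 = R$10,968,146.00.
DOL = contribution ÷ EBIT = R$18,123,646.00 ÷ R$10,968,146.00 = 1.6524.

1.65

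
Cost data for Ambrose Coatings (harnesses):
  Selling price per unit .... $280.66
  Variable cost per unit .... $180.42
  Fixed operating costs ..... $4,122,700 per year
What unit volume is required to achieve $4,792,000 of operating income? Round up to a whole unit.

Unit CM = price − variable cost = $280.66 − $180.42 = $100.24.
Required volume = (fixed costs + target profit) ÷ CM = ($4,122,700 + $4,792,000) ÷ $100.24 = 88,933.56, so 88,934 harnesses.

88,934 harnesses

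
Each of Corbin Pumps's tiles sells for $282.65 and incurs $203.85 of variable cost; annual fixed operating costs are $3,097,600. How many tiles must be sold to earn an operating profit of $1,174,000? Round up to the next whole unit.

54,209 tiles

Unit CM = price − variable cost = $282.65 − $203.85 = $78.80.
Units = (FC + target) / CM = ($3,097,600 + $1,174,000) / $78.80 = 54,208.12, so 54,209 tiles.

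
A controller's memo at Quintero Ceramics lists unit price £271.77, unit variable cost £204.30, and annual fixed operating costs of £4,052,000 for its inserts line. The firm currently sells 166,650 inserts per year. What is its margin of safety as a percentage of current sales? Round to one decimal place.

Unit CM = price − variable cost = £271.77 − £204.30 = £67.47. Break-even units = £4,052,000 ÷ £67.47 = 60,056.32; break-even revenue = 60,056.32 × £271.77 = £16,321,506.45.
Current sales = 166,650 × £271.77 = £45,290,470.50.
Margin of safety = (£45,290,470.50 − £16,321,506.45) ÷ £45,290,470.50 = 64.0%.

64.0%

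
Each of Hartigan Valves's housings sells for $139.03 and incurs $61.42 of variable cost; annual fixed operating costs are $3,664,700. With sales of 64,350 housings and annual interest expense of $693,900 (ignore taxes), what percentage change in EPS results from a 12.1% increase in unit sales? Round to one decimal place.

At 64,350 units, contribution = 64,350 × $77.61 = $4,994,203.50.
Operating income = contribution − fixed costs = $4,994,203.50 − $3,664,700 = $1,329,503.50.
Interest = $693,900.00, so EBIT − I = $635,603.50.
Degree of combined leverage = contribution ÷ (EBIT − I) = $4,994,203.50 ÷ $635,603.50 = 7.8574.
%ΔEPS = DCL × %ΔSales = 7.8574 × +12.1% = +95.1%.

+95.1%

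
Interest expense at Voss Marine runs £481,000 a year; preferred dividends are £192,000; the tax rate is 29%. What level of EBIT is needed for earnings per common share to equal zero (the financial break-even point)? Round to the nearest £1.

£751,423

Preferred dividends are paid after tax, so their pre-tax equivalent is £192,000 ÷ (1 − 0.29) = £270,422.54.
EPS = 0 when EBIT covers interest plus the pre-tax preferred burden: £481,000 + £270,422.54 = £751,422.54.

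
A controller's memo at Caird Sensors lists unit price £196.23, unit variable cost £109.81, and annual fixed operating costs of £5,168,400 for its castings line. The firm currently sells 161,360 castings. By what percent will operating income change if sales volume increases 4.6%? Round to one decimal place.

Contribution at this volume is 161,360 × £86.42 = £13,944,731.20.
Operating income = contribution − fixed costs = £13,944,731.20 − £5,168,400 = £8,776,331.20.
Degree of operating leverage = £13,944,731.20 / £8,776,331.20 = 1.5889.
Operating income changes by 1.5889 × +4.6% = +7.3%.

+7.3%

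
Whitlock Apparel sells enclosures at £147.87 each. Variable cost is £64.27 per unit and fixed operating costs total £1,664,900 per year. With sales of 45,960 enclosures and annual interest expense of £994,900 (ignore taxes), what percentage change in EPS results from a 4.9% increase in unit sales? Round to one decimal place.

+15.9%

At 45,960 units, contribution = 45,960 × £83.60 = £3,842,256.00.
Operating income = contribution − fixed costs = £3,842,256.00 − £1,664,900 = £2,177,356.00.
After interest of £994,900.00, pre-tax earnings = £1,182,456.00.
Degree of combined leverage = contribution ÷ (EBIT − I) = £3,842,256.00 ÷ £1,182,456.00 = 3.2494.
%ΔEPS = DCL × %ΔSales = 3.2494 × +4.9% = +15.9%.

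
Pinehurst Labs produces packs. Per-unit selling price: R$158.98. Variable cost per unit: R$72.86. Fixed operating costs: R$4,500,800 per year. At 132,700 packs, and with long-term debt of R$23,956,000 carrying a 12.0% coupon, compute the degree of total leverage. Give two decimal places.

Total contribution margin = 132,700 × R$86.12 = R$11,428,124.00.
Subtracting fixed costs: EBIT = R$11,428,124.00 − R$4,500,800 = R$6,927,324.00. Interest = R$2,874,720.00.
DOL = R$11,428,124.00 ÷ R$6,927,324.00 = 1.6497; DFL = R$6,927,324.00 ÷ R$4,052,604.00 = 1.7094.
DCL = DOL × DFL = 1.6497 × 1.7094 = 2.8200.

2.82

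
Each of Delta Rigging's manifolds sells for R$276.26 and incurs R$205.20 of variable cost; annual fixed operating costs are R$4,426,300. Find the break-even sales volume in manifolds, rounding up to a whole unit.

62,290 manifolds

Unit CM = price − variable cost = R$276.26 − R$205.20 = R$71.06.
Break-even Q = R$4,426,300 / R$71.06 = 62,289.61 → 62,290 manifolds.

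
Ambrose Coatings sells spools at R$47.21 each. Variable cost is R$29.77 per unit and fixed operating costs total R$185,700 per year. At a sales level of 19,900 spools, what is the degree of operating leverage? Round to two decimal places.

2.15

At 19,900 units, contribution = 19,900 × R$17.44 = R$347,056.00.
EBIT = R$347,056.00 − R$185,700 = R$161,356.00.
DOL = contribution ÷ EBIT = R$347,056.00 ÷ R$161,356.00 = 2.1509.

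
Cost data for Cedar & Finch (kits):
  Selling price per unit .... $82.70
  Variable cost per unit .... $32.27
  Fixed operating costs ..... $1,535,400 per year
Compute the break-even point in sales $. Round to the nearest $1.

CM per unit = $82.70 − $32.27 = $50.43; CM ratio = $50.43 / $82.70 = 0.6098.
Break-even revenue = fixed costs × price ÷ CM = $1,535,400 × $82.70 ÷ $50.43 = $2,517,898.

$2,517,898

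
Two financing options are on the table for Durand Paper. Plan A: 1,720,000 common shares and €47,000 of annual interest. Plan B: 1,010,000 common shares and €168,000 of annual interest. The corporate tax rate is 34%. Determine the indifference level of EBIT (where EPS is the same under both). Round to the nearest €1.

At indifference, (EBIT − 47,000)(1 − t)/1,720,000 = (EBIT − 168,000)(1 − t)/1,010,000.
Cancelling (1 − t) and cross-multiplying: 1,010,000·(EBIT − 47,000) = 1,720,000·(EBIT − 168,000).
Solving, EBIT = (168,000·1,720,000 − 47,000·1,010,000) / (1,720,000 − 1,010,000) = 241,490,000,000 / 710,000 = 340,126.76.

€340,127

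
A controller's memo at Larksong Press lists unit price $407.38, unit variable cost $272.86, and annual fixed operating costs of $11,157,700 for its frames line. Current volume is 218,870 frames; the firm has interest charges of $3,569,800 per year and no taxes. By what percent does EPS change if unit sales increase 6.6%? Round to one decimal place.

+13.2%

At 218,870 units, contribution = 218,870 × $134.52 = $29,442,392.40.
Subtracting fixed costs: EBIT = $29,442,392.40 − $11,157,700 = $18,284,692.40.
After interest of $3,569,800.00, pre-tax earnings = $14,714,892.40.
Degree of combined leverage = contribution ÷ (EBIT − I) = $29,442,392.40 ÷ $14,714,892.40 = 2.0009.
EPS therefore changes by 2.0009 × (+6.6%) = +13.2%.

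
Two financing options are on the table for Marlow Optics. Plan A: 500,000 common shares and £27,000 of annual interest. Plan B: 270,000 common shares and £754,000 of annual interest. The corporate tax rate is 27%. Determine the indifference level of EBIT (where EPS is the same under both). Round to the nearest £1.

£1,607,435

Set EPS_A = EPS_B: (EBIT − £27,000)(1 − 0.27) ÷ 500,000 = (EBIT − £754,000)(1 − 0.27) ÷ 270,000.
The (1 − t) factor cancels: (EBIT − 27,000) × 270,000 = (EBIT − 754,000) × 500,000.
EBIT × (500,000 − 270,000) = 754,000 × 500,000 − 27,000 × 270,000 = 369,710,000,000, so EBIT = 369,710,000,000 ÷ 230,000 = 1,607,434.78.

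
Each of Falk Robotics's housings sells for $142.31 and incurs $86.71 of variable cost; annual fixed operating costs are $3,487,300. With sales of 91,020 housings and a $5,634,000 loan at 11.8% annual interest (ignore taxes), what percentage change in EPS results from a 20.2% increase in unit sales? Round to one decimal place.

+112.5%

At 91,020 units, contribution = 91,020 × $55.60 = $5,060,712.00.
EBIT = $5,060,712.00 − $3,487,300 = $1,573,412.00.
After interest of $664,812.00, pre-tax earnings = $908,600.00.
DCL = total CM / (EBIT − I) = $5,060,712.00 / $908,600.00 = 5.5698.
EPS therefore changes by 5.5698 × (+20.2%) = +112.5%.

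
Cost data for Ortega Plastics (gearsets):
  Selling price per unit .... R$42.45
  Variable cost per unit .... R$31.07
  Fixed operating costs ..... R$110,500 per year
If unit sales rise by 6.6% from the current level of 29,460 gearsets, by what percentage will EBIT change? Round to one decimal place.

At 29,460 units, contribution = 29,460 × R$11.38 = R$335,254.80.
EBIT = R$335,254.80 − R$110,500 = R$224,754.80.
Degree of operating leverage = R$335,254.80 / R$224,754.80 = 1.4916.
So EBIT moves 1.4916 × (+6.6%) = +9.8%.

+9.8%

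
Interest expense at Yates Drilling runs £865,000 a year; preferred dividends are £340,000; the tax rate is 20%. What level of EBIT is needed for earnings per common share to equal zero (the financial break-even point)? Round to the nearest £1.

£1,290,000

Grossing the preferred dividend up to pre-tax terms: £340,000 / (1 − 0.20) = £425,000.00.
Financial break-even EBIT = interest + D_p ÷ (1 − t) = £865,000 + £425,000.00 = £1,290,000.00.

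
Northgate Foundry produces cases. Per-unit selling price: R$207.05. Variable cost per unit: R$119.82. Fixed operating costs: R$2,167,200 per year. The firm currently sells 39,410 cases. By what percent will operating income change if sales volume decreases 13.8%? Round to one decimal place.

Total contribution margin = 39,410 × R$87.23 = R$3,437,734.30.
Operating income = contribution − fixed costs = R$3,437,734.30 − R$2,167,200 = R$1,270,534.30.
So DOL = total CM / EBIT = R$3,437,734.30 / R$1,270,534.30 = 2.7057.
%ΔEBIT = DOL × %ΔSales = 2.7057 × -13.8% = -37.3%.

-37.3%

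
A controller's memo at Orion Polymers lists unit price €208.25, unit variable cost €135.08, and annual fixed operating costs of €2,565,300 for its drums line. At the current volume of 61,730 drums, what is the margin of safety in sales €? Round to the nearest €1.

€5,554,142

Each unit contributes €208.25 − €135.08 = €73.17. Break-even units = €2,565,300 ÷ €73.17 = 35,059.45; break-even revenue = 35,059.45 × €208.25 = €7,301,130.59.
Current sales = 61,730 × €208.25 = €12,855,272.50.
Margin of safety = €12,855,272.50 − €7,301,130.59 = €5,554,142.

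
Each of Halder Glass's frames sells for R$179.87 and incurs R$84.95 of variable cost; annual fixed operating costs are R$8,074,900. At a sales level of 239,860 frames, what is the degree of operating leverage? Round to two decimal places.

Contribution at this volume is 239,860 × R$94.92 = R$22,767,511.20.
EBIT = R$22,767,511.20 − R$8,074,900 = R$14,692,611.20.
So DOL = total CM / EBIT = R$22,767,511.20 / R$14,692,611.20 = 1.5496.

1.55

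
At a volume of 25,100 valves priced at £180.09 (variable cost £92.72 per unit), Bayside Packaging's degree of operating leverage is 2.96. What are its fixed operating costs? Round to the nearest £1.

£1,452,113

Total contribution margin = 25,100 × £87.37 = £2,192,987.00.
Since DOL = CM ÷ EBIT, EBIT = £2,192,987.00 ÷ 2.96 = £740,873.99.
Fixed costs = CM − EBIT = £2,192,987.00 − £740,873.99 = £1,452,113.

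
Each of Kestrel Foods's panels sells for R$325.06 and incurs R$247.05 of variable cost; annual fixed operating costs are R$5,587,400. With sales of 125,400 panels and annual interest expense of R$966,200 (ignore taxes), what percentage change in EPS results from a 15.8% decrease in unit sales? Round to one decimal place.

At 125,400 units, contribution = 125,400 × R$78.01 = R$9,782,454.00.
EBIT = R$9,782,454.00 − R$5,587,400 = R$4,195,054.00.
Interest = R$966,200.00, so EBIT − I = R$3,228,854.00.
DCL = total CM / (EBIT − I) = R$9,782,454.00 / R$3,228,854.00 = 3.0297.
EPS therefore changes by 3.0297 × (-15.8%) = -47.9%.

-47.9%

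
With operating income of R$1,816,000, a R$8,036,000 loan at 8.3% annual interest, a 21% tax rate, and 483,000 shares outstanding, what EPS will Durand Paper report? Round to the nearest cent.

R$1.88

Pre-tax income = R$1,816,000 − R$666,988.00 = R$1,149,012.00.
Net income = R$1,149,012.00 × (1 − 0.21) = R$907,719.48.
Per share: R$907,719.48 / 483,000 shares = R$1.88.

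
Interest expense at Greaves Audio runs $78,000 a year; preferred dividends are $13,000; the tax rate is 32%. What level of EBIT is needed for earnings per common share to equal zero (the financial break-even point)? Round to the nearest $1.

Grossing the preferred dividend up to pre-tax terms: $13,000 / (1 − 0.32) = $19,117.65.
Financial break-even EBIT = interest + D_p ÷ (1 − t) = $78,000 + $19,117.65 = $97,117.65.

$97,118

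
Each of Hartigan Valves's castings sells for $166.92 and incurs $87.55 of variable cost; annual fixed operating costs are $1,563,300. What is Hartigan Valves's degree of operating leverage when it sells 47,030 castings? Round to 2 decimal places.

1.72

Total contribution margin = 47,030 × $79.37 = $3,732,771.10.
Subtracting fixed costs: EBIT = $3,732,771.10 − $1,563,300 = $2,169,471.10.
DOL = contribution ÷ EBIT = $3,732,771.10 ÷ $2,169,471.10 = 1.7206.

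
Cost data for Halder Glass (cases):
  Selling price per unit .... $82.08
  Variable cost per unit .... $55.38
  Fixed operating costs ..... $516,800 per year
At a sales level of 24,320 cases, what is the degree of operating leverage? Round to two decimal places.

Total contribution margin = 24,320 × $26.70 = $649,344.00.
Subtracting fixed costs: EBIT = $649,344.00 − $516,800 = $132,544.00.
Degree of operating leverage = $649,344.00 / $132,544.00 = 4.8991.

4.90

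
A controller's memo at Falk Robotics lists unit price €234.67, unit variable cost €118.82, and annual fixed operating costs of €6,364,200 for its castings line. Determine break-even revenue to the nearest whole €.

€12,891,556

CM per unit = €234.67 − €118.82 = €115.85; CM ratio = €115.85 / €234.67 = 0.4937.
Break-even revenue = fixed costs × price ÷ CM = €6,364,200 × €234.67 ÷ €115.85 = €12,891,556.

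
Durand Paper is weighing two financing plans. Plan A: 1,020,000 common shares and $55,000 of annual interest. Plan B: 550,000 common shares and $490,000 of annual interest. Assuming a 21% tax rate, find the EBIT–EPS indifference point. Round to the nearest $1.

Set EPS_A = EPS_B: (EBIT − $55,000)(1 − 0.21) ÷ 1,020,000 = (EBIT − $490,000)(1 − 0.21) ÷ 550,000.
Cancelling (1 − t) and cross-multiplying: 550,000·(EBIT − 55,000) = 1,020,000·(EBIT − 490,000).
EBIT × (1,020,000 − 550,000) = 490,000 × 1,020,000 − 55,000 × 550,000 = 469,550,000,000, so EBIT = 469,550,000,000 ÷ 470,000 = 999,042.55.

$999,043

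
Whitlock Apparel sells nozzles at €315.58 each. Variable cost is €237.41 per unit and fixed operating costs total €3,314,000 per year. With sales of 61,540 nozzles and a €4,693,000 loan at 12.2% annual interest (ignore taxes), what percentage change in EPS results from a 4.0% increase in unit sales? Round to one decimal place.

Contribution at this volume is 61,540 × €78.17 = €4,810,581.80.
Operating income = contribution − fixed costs = €4,810,581.80 − €3,314,000 = €1,496,581.80.
Interest = €572,546.00, so EBIT − I = €924,035.80.
DCL = total CM / (EBIT − I) = €4,810,581.80 / €924,035.80 = 5.2061.
EPS therefore changes by 5.2061 × (+4.0%) = +20.8%.

+20.8%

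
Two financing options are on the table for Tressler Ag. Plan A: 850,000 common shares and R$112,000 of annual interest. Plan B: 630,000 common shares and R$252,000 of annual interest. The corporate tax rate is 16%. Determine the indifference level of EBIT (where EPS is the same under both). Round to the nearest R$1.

Set EPS_A = EPS_B: (EBIT − R$112,000)(1 − 0.16) ÷ 850,000 = (EBIT − R$252,000)(1 − 0.16) ÷ 630,000.
The (1 − t) factor cancels: (EBIT − 112,000) × 630,000 = (EBIT − 252,000) × 850,000.
EBIT × (850,000 − 630,000) = 252,000 × 850,000 − 112,000 × 630,000 = 143,640,000,000, so EBIT = 143,640,000,000 ÷ 220,000 = 652,909.09.

R$652,909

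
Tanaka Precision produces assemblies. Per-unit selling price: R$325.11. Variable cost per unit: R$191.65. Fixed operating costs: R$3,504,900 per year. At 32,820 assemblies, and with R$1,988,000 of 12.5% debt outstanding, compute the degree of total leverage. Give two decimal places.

6.99

Contribution at this volume is 32,820 × R$133.46 = R$4,380,157.20.
Operating income = contribution − fixed costs = R$4,380,157.20 − R$3,504,900 = R$875,257.20. Interest = R$248,500.00, so EBIT − I = R$626,757.20.
Degree of total leverage = total CM / (EBIT − interest) = R$4,380,157.20 / R$626,757.20 = 6.9886.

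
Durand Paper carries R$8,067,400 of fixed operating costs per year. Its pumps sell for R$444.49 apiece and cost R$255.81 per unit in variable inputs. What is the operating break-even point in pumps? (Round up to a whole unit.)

Unit CM = price − variable cost = R$444.49 − R$255.81 = R$188.68.
Break-even volume = fixed costs ÷ CM per unit = R$8,067,400 ÷ R$188.68 = 42,757.05, so 42,758 pumps.

42,758 pumps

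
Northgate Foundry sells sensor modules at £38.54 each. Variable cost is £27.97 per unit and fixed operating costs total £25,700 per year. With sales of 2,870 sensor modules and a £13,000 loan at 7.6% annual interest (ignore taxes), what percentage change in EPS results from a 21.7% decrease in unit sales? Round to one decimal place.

Total contribution margin = 2,870 × £10.57 = £30,335.90.
EBIT = £30,335.90 − £25,700 = £4,635.90.
Interest = £988.00, so EBIT − I = £3,647.90.
DCL = total CM / (EBIT − I) = £30,335.90 / £3,647.90 = 8.3160.
%ΔEPS = DCL × %ΔSales = 8.3160 × -21.7% = -180.5%.

-180.5%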